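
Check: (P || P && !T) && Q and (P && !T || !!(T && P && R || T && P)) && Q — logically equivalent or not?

Yes

E1: (P || P && !T) && Q
    = P && Q   (absorption)
E2: (P && !T || !!(T && P && R || T && P)) && Q
    = (P && !T || T && P && R || T && P) && Q   (double negation)
    = (P && !T || T && P) && Q   (absorption)
    = P && Q   (distribution)
Both reduce to P && Q, so they are equivalent.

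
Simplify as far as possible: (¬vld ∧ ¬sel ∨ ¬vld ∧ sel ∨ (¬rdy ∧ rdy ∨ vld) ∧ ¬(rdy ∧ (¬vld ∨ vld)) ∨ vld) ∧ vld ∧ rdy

(¬vld ∧ ¬sel ∨ ¬vld ∧ sel ∨ (¬rdy ∧ rdy ∨ vld) ∧ ¬(rdy ∧ (¬vld ∨ vld)) ∨ vld) ∧ vld ∧ rdy
= (¬vld ∨ (¬rdy ∧ rdy ∨ vld) ∧ ¬(rdy ∧ (¬vld ∨ vld)) ∨ vld) ∧ vld ∧ rdy   (distribution)
= (¬vld ∨ vld ∧ ¬(rdy ∧ (¬vld ∨ vld)) ∨ vld) ∧ vld ∧ rdy   (complement / identity)
= (¬vld ∨ vld ∧ ¬rdy ∨ vld) ∧ vld ∧ rdy   (complement / identity)
= (¬vld ∨ vld) ∧ vld ∧ rdy   (absorption)
= vld ∧ rdy   (complement / identity)

vld ∧ rdy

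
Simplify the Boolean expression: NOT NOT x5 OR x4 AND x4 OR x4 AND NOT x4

x5 OR x4

NOT NOT x5 OR x4 AND x4 OR x4 AND NOT x4
= NOT NOT x5 OR x4   (distribution)
= x5 OR x4   (double negation)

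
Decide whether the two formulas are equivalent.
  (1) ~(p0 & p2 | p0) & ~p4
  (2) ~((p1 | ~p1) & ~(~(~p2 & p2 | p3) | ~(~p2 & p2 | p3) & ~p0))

E1: ~(p0 & p2 | p0) & ~p4
    = ~p0 & ~p4   (absorption)
E2: ~((p1 | ~p1) & ~(~(~p2 & p2 | p3) | ~(~p2 & p2 | p3) & ~p0))
    = ~((p1 | ~p1) & ~~(~p2 & p2 | p3))   (absorption)
    = ~~~(~p2 & p2 | p3)   (complement / identity)
    = ~~~p3   (complement / identity)
    = ~p3   (double negation)
These differ: at p0=0, p1=0, p2=0, p3=0, p4=1, E1 = 0 but E2 = 1.

No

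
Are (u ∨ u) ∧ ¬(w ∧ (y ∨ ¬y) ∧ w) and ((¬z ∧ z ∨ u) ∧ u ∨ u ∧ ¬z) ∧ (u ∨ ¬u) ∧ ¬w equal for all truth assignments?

E1: (u ∨ u) ∧ ¬(w ∧ (y ∨ ¬y) ∧ w)
    = (u ∨ u) ∧ ¬(w ∧ w)   (complement / identity)
    = (u ∨ u) ∧ ¬w   (idempotence)
    = u ∧ ¬w   (idempotence)
E2: ((¬z ∧ z ∨ u) ∧ u ∨ u ∧ ¬z) ∧ (u ∨ ¬u) ∧ ¬w
    = (u ∧ u ∨ u ∧ ¬z) ∧ (u ∨ ¬u) ∧ ¬w   (complement / identity)
    = (u ∧ u ∨ u ∧ ¬z) ∧ ¬w   (complement / identity)
    = (u ∨ u ∧ ¬z) ∧ ¬w   (idempotence)
    = u ∧ ¬w   (absorption)
Both reduce to u ∧ ¬w, so they are equivalent.

Yes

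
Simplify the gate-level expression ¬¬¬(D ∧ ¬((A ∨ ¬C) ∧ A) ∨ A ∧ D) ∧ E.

¬¬¬(D ∧ ¬((A ∨ ¬C) ∧ A) ∨ A ∧ D) ∧ E
= ¬¬¬(D ∧ ¬A ∨ A ∧ D) ∧ E   [absorption]
= ¬¬¬D ∧ E   [distribution]
= ¬D ∧ E   [double negation]

¬D ∧ E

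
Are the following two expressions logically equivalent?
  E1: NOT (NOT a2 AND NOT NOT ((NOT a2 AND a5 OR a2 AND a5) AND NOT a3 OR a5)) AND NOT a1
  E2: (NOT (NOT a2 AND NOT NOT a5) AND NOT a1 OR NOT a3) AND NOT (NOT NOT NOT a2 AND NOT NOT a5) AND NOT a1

E1: NOT (NOT a2 AND NOT NOT ((NOT a2 AND a5 OR a2 AND a5) AND NOT a3 OR a5)) AND NOT a1
    = NOT (NOT a2 AND NOT NOT (a5 AND NOT a3 OR a5)) AND NOT a1
    = NOT (NOT a2 AND NOT NOT a5) AND NOT a1
    = (a2 OR NOT a5) AND NOT a1
E2: (NOT (NOT a2 AND NOT NOT a5) AND NOT a1 OR NOT a3) AND NOT (NOT NOT NOT a2 AND NOT NOT a5) AND NOT a1
    = (NOT (NOT a2 AND NOT NOT a5) AND NOT a1 OR NOT a3) AND NOT (NOT a2 AND NOT NOT a5) AND NOT a1
    = NOT (NOT a2 AND NOT NOT a5) AND NOT a1
    = (a2 OR NOT a5) AND NOT a1
Both reduce to (a2 OR NOT a5) AND NOT a1, so they are equivalent.

Yes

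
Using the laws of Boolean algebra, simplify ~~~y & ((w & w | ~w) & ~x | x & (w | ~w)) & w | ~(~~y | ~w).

~~~y & ((w & w | ~w) & ~x | x & (w | ~w)) & w | ~(~~y | ~w)
= ~y & ((w & w | ~w) & ~x | x & (w | ~w)) & w | ~(~~y | ~w)   [double negation]
= ~y & ((w | ~w) & ~x | x & (w | ~w)) & w | ~(~~y | ~w)   [idempotence]
= ~y & ((w | ~w) & ~x | x & (w | ~w)) & w | ~y & w   [De Morgan]
= ~y & (w | ~w) & w | ~y & w   [distribution]
= ~y & w | ~y & w   [complement / identity]
= ~y & w   [idempotence]

~y & w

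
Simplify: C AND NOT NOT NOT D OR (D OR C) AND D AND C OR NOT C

C AND NOT NOT NOT D OR (D OR C) AND D AND C OR NOT C
= C AND NOT NOT NOT D OR D AND C OR NOT C   [absorption]
= C AND NOT D OR D AND C OR NOT C   [double negation]
= C OR NOT C   [distribution]
= TRUE   [complement]

TRUE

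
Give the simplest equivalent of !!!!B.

!!!!B
= !!B   — double negation
= B   — double negation

B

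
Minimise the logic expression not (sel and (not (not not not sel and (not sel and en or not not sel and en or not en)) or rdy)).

not sel

not (sel and (not (not not not sel and (not sel and en or not not sel and en or not en)) or rdy))
= not (sel and (not (not not not sel and (not sel and en or sel and en or not en)) or rdy))   [double negation]
= not (sel and (not (not not not sel and (en or not en)) or rdy))   [distribution]
= not (sel and (not not not not sel or rdy))   [complement / identity]
= not (sel and (not not sel or rdy))   [double negation]
= not (sel and (sel or rdy))   [double negation]
= not sel   [absorption]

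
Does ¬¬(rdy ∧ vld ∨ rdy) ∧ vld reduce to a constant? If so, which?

¬¬(rdy ∧ vld ∨ rdy) ∧ vld
= ¬¬rdy ∧ vld
= rdy ∧ vld
This depends on rdy, vld, so it is not a constant.

no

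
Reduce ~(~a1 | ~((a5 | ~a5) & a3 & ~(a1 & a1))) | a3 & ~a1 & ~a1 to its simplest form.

a3 & ~a1

~(~a1 | ~((a5 | ~a5) & a3 & ~(a1 & a1))) | a3 & ~a1 & ~a1
= ~(~a1 | ~((a5 | ~a5) & a3 & ~a1)) | a3 & ~a1 & ~a1   — idempotence
= a1 & (a5 | ~a5) & a3 & ~a1 | a3 & ~a1 & ~a1   — De Morgan
= a1 & a3 & ~a1 | a3 & ~a1 & ~a1   — complement / identity
= a3 & ~a1   — distribution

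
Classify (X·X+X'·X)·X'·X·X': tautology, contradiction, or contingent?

contradiction

(X·X+X'·X)·X'·X·X'
= X·X'·X·X'   (distribution)
= X·X'   (idempotence)
= 0   (complement)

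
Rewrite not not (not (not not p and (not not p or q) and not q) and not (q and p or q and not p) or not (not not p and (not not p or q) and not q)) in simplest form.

not p or q

not not (not (not not p and (not not p or q) and not q) and not (q and p or q and not p) or not (not not p and (not not p or q) and not q))
= not not (not (not not p and (not not p or q) and not q) and not q or not (not not p and (not not p or q) and not q))   [distribution]
= not not not (not not p and (not not p or q) and not q)   [absorption]
= not (not not p and (not not p or q) and not q)   [double negation]
= not (not not p and not q)   [absorption]
= not p or q   [De Morgan]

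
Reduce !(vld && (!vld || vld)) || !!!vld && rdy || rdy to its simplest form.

!vld || rdy

!(vld && (!vld || vld)) || !!!vld && rdy || rdy
= !(vld && (!vld || vld)) || !vld && rdy || rdy   [double negation]
= !vld || !vld && rdy || rdy   [complement / identity]
= !vld || rdy   [absorption]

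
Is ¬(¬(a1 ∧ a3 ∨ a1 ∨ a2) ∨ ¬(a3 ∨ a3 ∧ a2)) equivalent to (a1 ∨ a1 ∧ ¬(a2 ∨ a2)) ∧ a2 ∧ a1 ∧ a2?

E1: ¬(¬(a1 ∧ a3 ∨ a1 ∨ a2) ∨ ¬(a3 ∨ a3 ∧ a2))
    = ¬(¬(a1 ∧ a3 ∨ a1 ∨ a2) ∨ ¬a3)   (absorption)
    = (a1 ∧ a3 ∨ a1 ∨ a2) ∧ a3   (De Morgan)
    = (a1 ∨ a2) ∧ a3   (absorption)
E2: (a1 ∨ a1 ∧ ¬(a2 ∨ a2)) ∧ a2 ∧ a1 ∧ a2
    = (a1 ∨ a1 ∧ ¬a2) ∧ a2 ∧ a1 ∧ a2   (idempotence)
    = a1 ∧ a2 ∧ a1 ∧ a2   (absorption)
    = a1 ∧ a2   (idempotence)
These differ: at a1=1, a2=1, a3=0, E1 = 0 but E2 = 1.

No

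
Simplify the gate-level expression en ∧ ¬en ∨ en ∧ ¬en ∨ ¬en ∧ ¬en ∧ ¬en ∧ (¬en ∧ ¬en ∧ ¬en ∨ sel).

en ∧ ¬en ∨ en ∧ ¬en ∨ ¬en ∧ ¬en ∧ ¬en ∧ (¬en ∧ ¬en ∧ ¬en ∨ sel)
= en ∧ ¬en ∨ ¬en ∧ ¬en ∧ ¬en ∧ (¬en ∧ ¬en ∧ ¬en ∨ sel)
= en ∧ ¬en ∨ ¬en ∧ ¬en ∧ ¬en
= en ∧ ¬en ∨ ¬en ∧ ¬en
= ¬en

¬en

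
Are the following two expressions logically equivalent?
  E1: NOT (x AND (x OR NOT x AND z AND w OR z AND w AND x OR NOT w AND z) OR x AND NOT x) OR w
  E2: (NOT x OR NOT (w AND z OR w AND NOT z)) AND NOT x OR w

Yes

E1: NOT (x AND (x OR NOT x AND z AND w OR z AND w AND x OR NOT w AND z) OR x AND NOT x) OR w
    = NOT (x AND (x OR z AND w OR NOT w AND z) OR x AND NOT x) OR w   — distribution
    = NOT (x AND (x OR z) OR x AND NOT x) OR w   — distribution
    = NOT (x AND (x OR z)) OR w   — complement / identity
    = NOT x OR w   — absorption
E2: (NOT x OR NOT (w AND z OR w AND NOT z)) AND NOT x OR w
    = (NOT x OR NOT w) AND NOT x OR w   — distribution
    = NOT x OR w   — absorption
Both reduce to NOT x OR w, so they are equivalent.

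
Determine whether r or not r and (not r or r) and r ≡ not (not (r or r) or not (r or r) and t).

E1: r or not r and (not r or r) and r
    = r or not r and r   (complement / identity)
    = r   (complement / identity)
E2: not (not (r or r) or not (r or r) and t)
    = not not (r or r)   (absorption)
    = r or r   (double negation)
    = r   (idempotence)
Both reduce to r, so they are equivalent.

Yes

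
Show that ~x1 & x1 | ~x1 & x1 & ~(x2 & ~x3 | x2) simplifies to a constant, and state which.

0

~x1 & x1 | ~x1 & x1 & ~(x2 & ~x3 | x2)
= ~x1 & x1 | ~x1 & x1 & ~x2   (absorption)
= ~x1 & x1   (absorption)
= 0   (complement)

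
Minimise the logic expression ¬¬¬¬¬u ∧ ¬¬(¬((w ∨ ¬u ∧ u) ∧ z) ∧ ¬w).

¬u ∧ ¬w

¬¬¬¬¬u ∧ ¬¬(¬((w ∨ ¬u ∧ u) ∧ z) ∧ ¬w)
= ¬¬¬¬¬u ∧ ¬((w ∨ ¬u ∧ u) ∧ z ∨ w)   (De Morgan)
= ¬¬¬u ∧ ¬((w ∨ ¬u ∧ u) ∧ z ∨ w)   (double negation)
= ¬¬¬u ∧ ¬(w ∧ z ∨ w)   (complement / identity)
= ¬¬¬u ∧ ¬w   (absorption)
= ¬u ∧ ¬w   (double negation)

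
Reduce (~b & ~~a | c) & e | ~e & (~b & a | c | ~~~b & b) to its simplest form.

~b & a | c

(~b & ~~a | c) & e | ~e & (~b & a | c | ~~~b & b)
= (~b & a | c) & e | ~e & (~b & a | c | ~~~b & b)
= (~b & a | c) & e | ~e & (~b & a | c | ~b & b)
= (~b & a | c) & e | ~e & (~b & a | c)
= ~b & a | c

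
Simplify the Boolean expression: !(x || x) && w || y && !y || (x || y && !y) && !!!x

!x && w

!(x || x) && w || y && !y || (x || y && !y) && !!!x
= !(x || x) && w || y && !y || (x || y && !y) && !x   (double negation)
= !(x || x) && w || (x || y && !y) && !x   (complement / identity)
= !x && w || (x || y && !y) && !x   (idempotence)
= !x && w || x && !x   (complement / identity)
= !x && w   (complement / identity)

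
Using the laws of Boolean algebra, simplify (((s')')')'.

s

(((s')')')'
= (s')'   — double negation
= s   — double negation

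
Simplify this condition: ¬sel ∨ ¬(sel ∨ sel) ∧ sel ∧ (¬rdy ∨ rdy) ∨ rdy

¬sel ∨ rdy

¬sel ∨ ¬(sel ∨ sel) ∧ sel ∧ (¬rdy ∨ rdy) ∨ rdy
= ¬sel ∨ ¬(sel ∨ sel) ∧ sel ∨ rdy   [complement / identity]
= ¬sel ∨ ¬sel ∧ sel ∨ rdy   [idempotence]
= ¬sel ∨ rdy   [complement / identity]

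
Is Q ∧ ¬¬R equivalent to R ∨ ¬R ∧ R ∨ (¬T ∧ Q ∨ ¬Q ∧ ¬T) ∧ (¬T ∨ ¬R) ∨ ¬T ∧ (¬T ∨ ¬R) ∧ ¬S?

No

E1: Q ∧ ¬¬R
    = Q ∧ R   (double negation)
E2: R ∨ ¬R ∧ R ∨ (¬T ∧ Q ∨ ¬Q ∧ ¬T) ∧ (¬T ∨ ¬R) ∨ ¬T ∧ (¬T ∨ ¬R) ∧ ¬S
    = R ∨ ¬R ∧ R ∨ ¬T ∧ (¬T ∨ ¬R) ∨ ¬T ∧ (¬T ∨ ¬R) ∧ ¬S   (distribution)
    = R ∨ ¬R ∧ R ∨ ¬T ∧ (¬T ∨ ¬R)   (absorption)
    = R ∨ ¬R ∧ R ∨ ¬T   (absorption)
    = R ∨ ¬T   (complement / identity)
These differ: at Q=0, R=1, S=0, T=0, E1 = 0 but E2 = 1.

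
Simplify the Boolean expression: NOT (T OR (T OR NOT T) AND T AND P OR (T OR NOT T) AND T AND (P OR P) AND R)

NOT T

NOT (T OR (T OR NOT T) AND T AND P OR (T OR NOT T) AND T AND (P OR P) AND R)
= NOT (T OR (T OR NOT T) AND T AND P OR (T OR NOT T) AND T AND P AND R)   — idempotence
= NOT (T OR (T OR NOT T) AND T AND P)   — absorption
= NOT (T OR T AND P)   — complement / identity
= NOT T   — absorption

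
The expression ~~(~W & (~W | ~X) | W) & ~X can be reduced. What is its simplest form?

~X

~~(~W & (~W | ~X) | W) & ~X
= (~W & (~W | ~X) | W) & ~X
= (~W | W) & ~X
= ~X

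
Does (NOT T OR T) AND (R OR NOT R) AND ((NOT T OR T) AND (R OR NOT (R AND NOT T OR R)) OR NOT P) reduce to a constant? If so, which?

yes, True

(NOT T OR T) AND (R OR NOT R) AND ((NOT T OR T) AND (R OR NOT (R AND NOT T OR R)) OR NOT P)
= (NOT T OR T) AND (R OR NOT R) AND ((NOT T OR T) AND (R OR NOT R) OR NOT P)   (absorption)
= (NOT T OR T) AND (R OR NOT R)   (absorption)
= R OR NOT R   (complement / identity)
= TRUE   (complement)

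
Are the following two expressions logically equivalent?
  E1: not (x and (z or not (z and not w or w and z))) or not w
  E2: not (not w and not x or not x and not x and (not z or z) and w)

E1: not (x and (z or not (z and not w or w and z))) or not w
    = not (x and (z or not z)) or not w   (distribution)
    = not x or not w   (complement / identity)
E2: not (not w and not x or not x and not x and (not z or z) and w)
    = not (not w and not x or not x and not x and w)   (complement / identity)
    = not (not w and not x or not x and w)   (idempotence)
    = not not x   (distribution)
    = x   (double negation)
These differ: at w=0, x=0, z=0, E1 = 1 but E2 = 0.

No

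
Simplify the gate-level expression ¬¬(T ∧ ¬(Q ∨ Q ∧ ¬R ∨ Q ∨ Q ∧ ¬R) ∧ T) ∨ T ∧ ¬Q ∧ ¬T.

¬¬(T ∧ ¬(Q ∨ Q ∧ ¬R ∨ Q ∨ Q ∧ ¬R) ∧ T) ∨ T ∧ ¬Q ∧ ¬T
= ¬¬(T ∧ ¬(Q ∨ Q ∧ ¬R) ∧ T) ∨ T ∧ ¬Q ∧ ¬T   (idempotence)
= T ∧ ¬(Q ∨ Q ∧ ¬R) ∧ T ∨ T ∧ ¬Q ∧ ¬T   (double negation)
= T ∧ ¬Q ∧ T ∨ T ∧ ¬Q ∧ ¬T   (absorption)
= T ∧ ¬Q   (distribution)

T ∧ ¬Q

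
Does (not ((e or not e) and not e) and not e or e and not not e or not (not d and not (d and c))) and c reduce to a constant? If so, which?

no

(not ((e or not e) and not e) and not e or e and not not e or not (not d and not (d and c))) and c
= (not ((e or not e) and not e) and not e or e and not not e or d or d and c) and c   (De Morgan)
= (not not e and not e or e and not not e or d or d and c) and c   (complement / identity)
= (not not e and not e or e and not not e or d) and c   (absorption)
= (not not e or d) and c   (distribution)
= (e or d) and c   (double negation)
This depends on c, d, e, so it is not a constant.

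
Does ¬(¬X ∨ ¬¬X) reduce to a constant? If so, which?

¬(¬X ∨ ¬¬X)
= X ∧ ¬X   (De Morgan)
= False   (complement)

yes, False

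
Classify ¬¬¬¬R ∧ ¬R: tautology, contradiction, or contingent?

contradiction

¬¬¬¬R ∧ ¬R
= ¬¬R ∧ ¬R   — double negation
= R ∧ ¬R   — double negation
= False   — complement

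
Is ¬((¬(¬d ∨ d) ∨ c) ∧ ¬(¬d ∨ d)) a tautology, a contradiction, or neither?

tautology

¬((¬(¬d ∨ d) ∨ c) ∧ ¬(¬d ∨ d))
= ¬¬(¬d ∨ d)
= ¬d ∨ d
= True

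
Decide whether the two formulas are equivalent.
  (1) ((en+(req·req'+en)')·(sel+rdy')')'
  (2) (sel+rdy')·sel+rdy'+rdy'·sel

E1: ((en+(req·req'+en)')·(sel+rdy')')'
    = ((en+en')·(sel+rdy')')'
    = ((sel+rdy')')'
    = sel+rdy'
E2: (sel+rdy')·sel+rdy'+rdy'·sel
    = (sel+rdy')·sel+rdy'
    = sel+rdy'
Both reduce to sel+rdy', so they are equivalent.

Yes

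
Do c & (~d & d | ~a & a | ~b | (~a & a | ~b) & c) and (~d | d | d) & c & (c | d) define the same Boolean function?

No

E1: c & (~d & d | ~a & a | ~b | (~a & a | ~b) & c)
    = c & (~a & a | ~b | (~a & a | ~b) & c)   (complement / identity)
    = c & (~a & a | ~b)   (absorption)
    = c & ~b   (complement / identity)
E2: (~d | d | d) & c & (c | d)
    = (~d | d) & c & (c | d)   (idempotence)
    = c & (c | d)   (complement / identity)
    = c   (absorption)
These differ: at a=0, b=1, c=1, d=1, E1 = 0 but E2 = 1.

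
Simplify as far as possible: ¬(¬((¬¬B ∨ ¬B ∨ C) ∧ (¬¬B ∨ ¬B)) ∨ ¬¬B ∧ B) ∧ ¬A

¬(¬((¬¬B ∨ ¬B ∨ C) ∧ (¬¬B ∨ ¬B)) ∨ ¬¬B ∧ B) ∧ ¬A
= ¬(¬(¬¬B ∨ ¬B) ∨ ¬¬B ∧ B) ∧ ¬A   (absorption)
= ¬(¬B ∧ B ∨ ¬¬B ∧ B) ∧ ¬A   (De Morgan)
= ¬(¬B ∧ B ∨ B ∧ B) ∧ ¬A   (double negation)
= ¬B ∧ ¬A   (distribution)

¬B ∧ ¬A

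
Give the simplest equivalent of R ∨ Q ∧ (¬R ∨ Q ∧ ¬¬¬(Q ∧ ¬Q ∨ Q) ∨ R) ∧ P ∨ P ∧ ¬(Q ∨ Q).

R ∨ Q ∧ (¬R ∨ Q ∧ ¬¬¬(Q ∧ ¬Q ∨ Q) ∨ R) ∧ P ∨ P ∧ ¬(Q ∨ Q)
= R ∨ Q ∧ (¬R ∨ Q ∧ ¬¬¬Q ∨ R) ∧ P ∨ P ∧ ¬(Q ∨ Q)   — complement / identity
= R ∨ Q ∧ (¬R ∨ Q ∧ ¬Q ∨ R) ∧ P ∨ P ∧ ¬(Q ∨ Q)   — double negation
= R ∨ Q ∧ (¬R ∨ R) ∧ P ∨ P ∧ ¬(Q ∨ Q)   — complement / identity
= R ∨ Q ∧ P ∨ P ∧ ¬(Q ∨ Q)   — complement / identity
= R ∨ Q ∧ P ∨ P ∧ ¬Q   — idempotence
= R ∨ P   — distribution

R ∨ P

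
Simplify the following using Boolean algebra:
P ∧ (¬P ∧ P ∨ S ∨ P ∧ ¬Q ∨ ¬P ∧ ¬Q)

P ∧ (¬P ∧ P ∨ S ∨ P ∧ ¬Q ∨ ¬P ∧ ¬Q)
= P ∧ (S ∨ P ∧ ¬Q ∨ ¬P ∧ ¬Q)   — complement / identity
= P ∧ (S ∨ ¬Q)   — distribution

P ∧ (S ∨ ¬Q)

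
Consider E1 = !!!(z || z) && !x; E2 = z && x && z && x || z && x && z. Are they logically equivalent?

No

E1: !!!(z || z) && !x
    = !!!z && !x   — idempotence
    = !z && !x   — double negation
E2: z && x && z && x || z && x && z
    = z && x && (z && x || z)   — distribution
    = z && x   — absorption
These differ: at x=0, z=0, E1 = 1 but E2 = 0.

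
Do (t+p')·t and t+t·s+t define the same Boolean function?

Yes

E1: (t+p')·t
    = t   (absorption)
E2: t+t·s+t
    = t+t   (absorption)
    = t   (idempotence)
Both reduce to t, so they are equivalent.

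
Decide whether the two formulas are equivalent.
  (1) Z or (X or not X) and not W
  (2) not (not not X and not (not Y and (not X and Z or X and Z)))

E1: Z or (X or not X) and not W
    = Z or not W   (complement / identity)
E2: not (not not X and not (not Y and (not X and Z or X and Z)))
    = not (not not X and not (not Y and Z))   (distribution)
    = not X or not Y and Z   (De Morgan)
These differ: at W=1, X=0, Y=1, Z=0, E1 = 0 but E2 = 1.

No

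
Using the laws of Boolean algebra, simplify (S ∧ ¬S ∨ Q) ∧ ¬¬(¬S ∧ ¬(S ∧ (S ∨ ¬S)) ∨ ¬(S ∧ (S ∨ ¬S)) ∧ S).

(S ∧ ¬S ∨ Q) ∧ ¬¬(¬S ∧ ¬(S ∧ (S ∨ ¬S)) ∨ ¬(S ∧ (S ∨ ¬S)) ∧ S)
= (S ∧ ¬S ∨ Q) ∧ ¬¬¬(S ∧ (S ∨ ¬S))   (distribution)
= Q ∧ ¬¬¬(S ∧ (S ∨ ¬S))   (complement / identity)
= Q ∧ ¬(S ∧ (S ∨ ¬S))   (double negation)
= Q ∧ ¬S   (complement / identity)

Q ∧ ¬S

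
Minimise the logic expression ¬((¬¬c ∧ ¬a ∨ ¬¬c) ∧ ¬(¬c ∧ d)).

¬((¬¬c ∧ ¬a ∨ ¬¬c) ∧ ¬(¬c ∧ d))
= ¬(¬¬c ∧ ¬(¬c ∧ d))   — absorption
= ¬c ∨ ¬c ∧ d   — De Morgan
= ¬c   — absorption

¬c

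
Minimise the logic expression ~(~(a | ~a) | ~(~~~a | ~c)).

~(~(a | ~a) | ~(~~~a | ~c))
= ~(~(a | ~a) | ~(~a | ~c))   [double negation]
= (a | ~a) & (~a | ~c)   [De Morgan]
= ~a | ~c   [complement / identity]

~a | ~c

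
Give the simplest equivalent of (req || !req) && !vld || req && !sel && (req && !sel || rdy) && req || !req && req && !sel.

!vld || req && !sel

(req || !req) && !vld || req && !sel && (req && !sel || rdy) && req || !req && req && !sel
= (req || !req) && !vld || req && !sel && req || !req && req && !sel   [absorption]
= (req || !req) && !vld || req && !sel   [distribution]
= !vld || req && !sel   [complement / identity]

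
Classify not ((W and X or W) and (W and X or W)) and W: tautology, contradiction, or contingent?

contradiction

not ((W and X or W) and (W and X or W)) and W
= not (W and W or W and X) and W
= not ((W or X) and W) and W
= not W and W
= False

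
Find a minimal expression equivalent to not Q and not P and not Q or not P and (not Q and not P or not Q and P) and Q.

not P and not Q

not Q and not P and not Q or not P and (not Q and not P or not Q and P) and Q
= not Q and not P and not Q or not P and not Q and Q   — distribution
= not P and not Q   — distribution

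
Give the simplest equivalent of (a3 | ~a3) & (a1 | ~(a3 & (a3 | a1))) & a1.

(a3 | ~a3) & (a1 | ~(a3 & (a3 | a1))) & a1
= (a3 | ~a3) & (a1 | ~a3) & a1   — absorption
= (a3 | ~a3) & a1   — absorption
= a1   — complement / identity

a1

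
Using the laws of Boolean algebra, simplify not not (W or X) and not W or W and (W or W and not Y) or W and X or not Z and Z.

not not (W or X) and not W or W and (W or W and not Y) or W and X or not Z and Z
= (W or X) and not W or W and (W or W and not Y) or W and X or not Z and Z
= (W or X) and not W or W and (W or W and not Y) or W and X
= (W or X) and not W or (W or W and not Y or X) and W
= (W or X) and not W or (W or X) and W
= W or X

W or X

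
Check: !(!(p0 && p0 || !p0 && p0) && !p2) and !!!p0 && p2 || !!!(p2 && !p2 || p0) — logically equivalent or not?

No

E1: !(!(p0 && p0 || !p0 && p0) && !p2)
    = !(!p0 && !p2)   [distribution]
    = p0 || p2   [De Morgan]
E2: !!!p0 && p2 || !!!(p2 && !p2 || p0)
    = !!!p0 && p2 || !!!p0   [complement / identity]
    = !!!p0   [absorption]
    = !p0   [double negation]
These differ: at p0=1, p2=0, E1 = 1 but E2 = 0.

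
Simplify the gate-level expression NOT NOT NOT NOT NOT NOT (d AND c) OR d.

d

NOT NOT NOT NOT NOT NOT (d AND c) OR d
= NOT NOT NOT NOT (d AND c) OR d   — double negation
= NOT NOT (d AND c) OR d   — double negation
= d AND c OR d   — double negation
= d   — absorption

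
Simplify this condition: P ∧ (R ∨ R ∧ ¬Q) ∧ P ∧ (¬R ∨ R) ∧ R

P ∧ (R ∨ R ∧ ¬Q) ∧ P ∧ (¬R ∨ R) ∧ R
= P ∧ (R ∨ R ∧ ¬Q) ∧ P ∧ R
= P ∧ R ∧ P ∧ R
= P ∧ R

P ∧ R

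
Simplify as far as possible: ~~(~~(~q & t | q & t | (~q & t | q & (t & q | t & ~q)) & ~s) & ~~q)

t & q

~~(~~(~q & t | q & t | (~q & t | q & (t & q | t & ~q)) & ~s) & ~~q)
= ~~(~~(~q & t | q & t | (~q & t | q & t) & ~s) & ~~q)   — distribution
= ~(~(~q & t | q & t | (~q & t | q & t) & ~s) | ~q)   — De Morgan
= ~(~(~q & t | q & t) | ~q)   — absorption
= (~q & t | q & t) & q   — De Morgan
= t & q   — distribution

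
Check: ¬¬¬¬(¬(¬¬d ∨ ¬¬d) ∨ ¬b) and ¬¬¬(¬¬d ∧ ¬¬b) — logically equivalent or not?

Yes

E1: ¬¬¬¬(¬(¬¬d ∨ ¬¬d) ∨ ¬b)
    = ¬¬¬¬(¬¬¬d ∨ ¬b)   — idempotence
    = ¬¬¬¬(¬d ∨ ¬b)   — double negation
    = ¬¬(¬d ∨ ¬b)   — double negation
    = ¬d ∨ ¬b   — double negation
E2: ¬¬¬(¬¬d ∧ ¬¬b)
    = ¬(¬¬d ∧ ¬¬b)   — double negation
    = ¬d ∨ ¬b   — De Morgan
Both reduce to ¬d ∨ ¬b, so they are equivalent.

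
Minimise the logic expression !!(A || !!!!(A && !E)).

A

!!(A || !!!!(A && !E))
= !!(A || !!(A && !E))   — double negation
= !!(A || A && !E)   — double negation
= A || A && !E   — double negation
= A   — absorption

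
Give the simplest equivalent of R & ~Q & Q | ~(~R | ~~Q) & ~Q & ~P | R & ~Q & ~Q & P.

R & ~Q

R & ~Q & Q | ~(~R | ~~Q) & ~Q & ~P | R & ~Q & ~Q & P
= R & ~Q & Q | R & ~Q & ~Q & ~P | R & ~Q & ~Q & P   [De Morgan]
= R & ~Q & Q | R & ~Q & ~Q   [distribution]
= R & ~Q   [distribution]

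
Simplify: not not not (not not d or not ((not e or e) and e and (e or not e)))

not not not (not not d or not ((not e or e) and e and (e or not e)))
= not not not (not not d or not (e and (e or not e)))   [complement / identity]
= not (not not d or not (e and (e or not e)))   [double negation]
= not (not not d or not e)   [complement / identity]
= not d and e   [De Morgan]

not d and e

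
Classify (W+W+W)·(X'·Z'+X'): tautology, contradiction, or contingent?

(W+W+W)·(X'·Z'+X')
= (W+W+W)·X'   — absorption
= (W+W)·X'   — idempotence
= W·X'   — idempotence
This depends on W, X, so it is not a constant.

contingent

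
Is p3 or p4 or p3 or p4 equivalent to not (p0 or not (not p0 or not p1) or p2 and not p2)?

No

E1: p3 or p4 or p3 or p4
    = p3 or p4   (idempotence)
E2: not (p0 or not (not p0 or not p1) or p2 and not p2)
    = not (p0 or not (not p0 or not p1))   (complement / identity)
    = not (p0 or p0 and p1)   (De Morgan)
    = not p0   (absorption)
These differ: at p0=1, p1=1, p2=0, p3=0, p4=1, E1 = 1 but E2 = 0.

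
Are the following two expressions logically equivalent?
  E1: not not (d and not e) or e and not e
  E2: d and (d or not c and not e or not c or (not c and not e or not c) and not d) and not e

E1: not not (d and not e) or e and not e
    = d and not e or e and not e   [double negation]
    = d and not e   [complement / identity]
E2: d and (d or not c and not e or not c or (not c and not e or not c) and not d) and not e
    = d and (d or not c and not e or not c) and not e   [absorption]
    = d and (d or not c) and not e   [absorption]
    = d and not e   [absorption]
Both reduce to d and not e, so they are equivalent.

Yes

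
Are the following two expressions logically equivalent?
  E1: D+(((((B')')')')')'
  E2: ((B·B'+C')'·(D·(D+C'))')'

No

E1: D+(((((B')')')')')'
    = D+(((B')')')'   [double negation]
    = D+(B')'   [double negation]
    = D+B   [double negation]
E2: ((B·B'+C')'·(D·(D+C'))')'
    = B·B'+C'+D·(D+C')   [De Morgan]
    = B·B'+C'+D   [absorption]
    = C'+D   [complement / identity]
These differ: at B=0, C=0, D=0, E1 = 0 but E2 = 1.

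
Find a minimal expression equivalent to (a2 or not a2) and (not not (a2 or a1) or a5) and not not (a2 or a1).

a2 or a1

(a2 or not a2) and (not not (a2 or a1) or a5) and not not (a2 or a1)
= (not not (a2 or a1) or a5) and not not (a2 or a1)   (complement / identity)
= not not (a2 or a1)   (absorption)
= a2 or a1   (double negation)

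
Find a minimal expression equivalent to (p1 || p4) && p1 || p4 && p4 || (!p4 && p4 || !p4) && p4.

(p1 || p4) && p1 || p4 && p4 || (!p4 && p4 || !p4) && p4
= p1 || p4 && p4 || (!p4 && p4 || !p4) && p4
= p1 || p4 && p4 || !p4 && p4
= p1 || p4

p1 || p4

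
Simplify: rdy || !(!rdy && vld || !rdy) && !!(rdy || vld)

rdy

rdy || !(!rdy && vld || !rdy) && !!(rdy || vld)
= rdy || !!rdy && !!(rdy || vld)   — absorption
= rdy || !!rdy && (rdy || vld)   — double negation
= rdy || rdy && (rdy || vld)   — double negation
= rdy || rdy   — absorption
= rdy   — idempotence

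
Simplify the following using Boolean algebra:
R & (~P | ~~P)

R & (~P | ~~P)
= R & (~P | P)   — double negation
= R   — complement / identity

R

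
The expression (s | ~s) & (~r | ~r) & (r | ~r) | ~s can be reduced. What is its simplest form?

~r | ~s

(s | ~s) & (~r | ~r) & (r | ~r) | ~s
= (s | ~s) & ~r & (r | ~r) | ~s   [idempotence]
= (s | ~s) & ~r | ~s   [complement / identity]
= ~r | ~s   [complement / identity]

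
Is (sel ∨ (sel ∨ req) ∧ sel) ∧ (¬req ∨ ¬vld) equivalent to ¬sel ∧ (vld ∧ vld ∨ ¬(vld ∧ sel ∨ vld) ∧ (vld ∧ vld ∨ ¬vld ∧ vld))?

E1: (sel ∨ (sel ∨ req) ∧ sel) ∧ (¬req ∨ ¬vld)
    = (sel ∨ sel) ∧ (¬req ∨ ¬vld)   — absorption
    = sel ∧ (¬req ∨ ¬vld)   — idempotence
E2: ¬sel ∧ (vld ∧ vld ∨ ¬(vld ∧ sel ∨ vld) ∧ (vld ∧ vld ∨ ¬vld ∧ vld))
    = ¬sel ∧ (vld ∧ vld ∨ ¬vld ∧ (vld ∧ vld ∨ ¬vld ∧ vld))   — absorption
    = ¬sel ∧ (vld ∧ vld ∨ ¬vld ∧ vld)   — distribution
    = ¬sel ∧ vld   — distribution
These differ: at req=1, sel=1, vld=0, E1 = 1 but E2 = 0.

No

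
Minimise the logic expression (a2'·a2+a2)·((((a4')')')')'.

(a2'·a2+a2)·((((a4')')')')'
= a2·((((a4')')')')'
= a2·((a4')')'
= a2·a4'

a2·a4'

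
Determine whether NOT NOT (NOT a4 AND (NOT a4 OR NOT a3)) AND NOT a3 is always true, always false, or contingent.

NOT NOT (NOT a4 AND (NOT a4 OR NOT a3)) AND NOT a3
= NOT NOT NOT a4 AND NOT a3   [absorption]
= NOT a4 AND NOT a3   [double negation]
This depends on a3, a4, so it is not a constant.

contingent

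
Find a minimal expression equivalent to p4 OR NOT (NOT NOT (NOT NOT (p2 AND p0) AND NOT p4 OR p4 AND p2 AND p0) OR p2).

p4 OR NOT p2

p4 OR NOT (NOT NOT (NOT NOT (p2 AND p0) AND NOT p4 OR p4 AND p2 AND p0) OR p2)
= p4 OR NOT (NOT NOT (p2 AND p0 AND NOT p4 OR p4 AND p2 AND p0) OR p2)   (double negation)
= p4 OR NOT (NOT NOT (p2 AND p0) OR p2)   (distribution)
= p4 OR NOT (p2 AND p0 OR p2)   (double negation)
= p4 OR NOT p2   (absorption)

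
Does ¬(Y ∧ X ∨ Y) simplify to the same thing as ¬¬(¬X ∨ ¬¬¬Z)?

No

E1: ¬(Y ∧ X ∨ Y)
    = ¬Y
E2: ¬¬(¬X ∨ ¬¬¬Z)
    = ¬¬(¬X ∨ ¬Z)
    = ¬X ∨ ¬Z
These differ: at X=1, Y=1, Z=0, E1 = 0 but E2 = 1.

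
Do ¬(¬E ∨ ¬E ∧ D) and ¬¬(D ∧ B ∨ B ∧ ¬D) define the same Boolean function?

No

E1: ¬(¬E ∨ ¬E ∧ D)
    = ¬¬E
    = E
E2: ¬¬(D ∧ B ∨ B ∧ ¬D)
    = D ∧ B ∨ B ∧ ¬D
    = B
These differ: at B=0, D=0, E=1, E1 = 1 but E2 = 0.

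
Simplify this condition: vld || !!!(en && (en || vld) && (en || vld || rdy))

vld || !en

vld || !!!(en && (en || vld) && (en || vld || rdy))
= vld || !!!(en && (en || vld))
= vld || !!!en
= vld || !en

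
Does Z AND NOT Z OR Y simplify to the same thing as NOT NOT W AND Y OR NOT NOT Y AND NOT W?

Yes

E1: Z AND NOT Z OR Y
    = Y   — complement / identity
E2: NOT NOT W AND Y OR NOT NOT Y AND NOT W
    = W AND Y OR NOT NOT Y AND NOT W   — double negation
    = W AND Y OR Y AND NOT W   — double negation
    = Y   — distribution
Both reduce to Y, so they are equivalent.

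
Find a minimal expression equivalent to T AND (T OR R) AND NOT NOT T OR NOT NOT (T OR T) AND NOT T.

T

T AND (T OR R) AND NOT NOT T OR NOT NOT (T OR T) AND NOT T
= T AND (T OR R) AND NOT NOT T OR NOT NOT T AND NOT T   — idempotence
= T AND NOT NOT T OR NOT NOT T AND NOT T   — absorption
= NOT NOT T   — distribution
= T   — double negation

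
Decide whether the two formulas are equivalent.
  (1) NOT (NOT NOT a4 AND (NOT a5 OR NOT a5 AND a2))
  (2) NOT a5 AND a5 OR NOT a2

E1: NOT (NOT NOT a4 AND (NOT a5 OR NOT a5 AND a2))
    = NOT (NOT NOT a4 AND NOT a5)   (absorption)
    = NOT a4 OR a5   (De Morgan)
E2: NOT a5 AND a5 OR NOT a2
    = NOT a2   (complement / identity)
These differ: at a2=1, a4=0, a5=0, E1 = 1 but E2 = 0.

No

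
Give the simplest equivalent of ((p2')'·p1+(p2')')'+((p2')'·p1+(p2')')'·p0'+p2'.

p2'

((p2')'·p1+(p2')')'+((p2')'·p1+(p2')')'·p0'+p2'
= ((p2')'·p1+(p2')')'+p2'   (absorption)
= ((p2')')'+p2'   (absorption)
= p2'+p2'   (double negation)
= p2'   (idempotence)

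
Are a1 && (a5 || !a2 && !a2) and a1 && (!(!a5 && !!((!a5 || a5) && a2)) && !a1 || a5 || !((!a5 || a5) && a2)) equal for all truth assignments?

E1: a1 && (a5 || !a2 && !a2)
    = a1 && (a5 || !a2)   [idempotence]
E2: a1 && (!(!a5 && !!((!a5 || a5) && a2)) && !a1 || a5 || !((!a5 || a5) && a2))
    = a1 && ((a5 || !((!a5 || a5) && a2)) && !a1 || a5 || !((!a5 || a5) && a2))   [De Morgan]
    = a1 && (a5 || !((!a5 || a5) && a2))   [absorption]
    = a1 && (a5 || !a2)   [complement / identity]
Both reduce to a1 && (a5 || !a2), so they are equivalent.

Yes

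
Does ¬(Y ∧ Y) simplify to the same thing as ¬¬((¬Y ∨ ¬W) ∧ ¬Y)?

Yes

E1: ¬(Y ∧ Y)
    = ¬Y   (idempotence)
E2: ¬¬((¬Y ∨ ¬W) ∧ ¬Y)
    = ¬¬¬Y   (absorption)
    = ¬Y   (double negation)
Both reduce to ¬Y, so they are equivalent.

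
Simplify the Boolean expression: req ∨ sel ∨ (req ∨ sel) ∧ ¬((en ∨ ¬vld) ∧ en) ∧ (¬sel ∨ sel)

req ∨ sel

req ∨ sel ∨ (req ∨ sel) ∧ ¬((en ∨ ¬vld) ∧ en) ∧ (¬sel ∨ sel)
= req ∨ sel ∨ (req ∨ sel) ∧ ¬((en ∨ ¬vld) ∧ en)   — complement / identity
= req ∨ sel ∨ (req ∨ sel) ∧ ¬en   — absorption
= req ∨ sel   — absorption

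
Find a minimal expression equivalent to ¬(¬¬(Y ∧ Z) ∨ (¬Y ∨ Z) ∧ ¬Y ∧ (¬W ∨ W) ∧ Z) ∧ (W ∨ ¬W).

¬Z

¬(¬¬(Y ∧ Z) ∨ (¬Y ∨ Z) ∧ ¬Y ∧ (¬W ∨ W) ∧ Z) ∧ (W ∨ ¬W)
= ¬(¬¬(Y ∧ Z) ∨ (¬Y ∨ Z) ∧ ¬Y ∧ Z) ∧ (W ∨ ¬W)   (complement / identity)
= ¬(Y ∧ Z ∨ (¬Y ∨ Z) ∧ ¬Y ∧ Z) ∧ (W ∨ ¬W)   (double negation)
= ¬(Y ∧ Z ∨ ¬Y ∧ Z) ∧ (W ∨ ¬W)   (absorption)
= ¬Z ∧ (W ∨ ¬W)   (distribution)
= ¬Z   (complement / identity)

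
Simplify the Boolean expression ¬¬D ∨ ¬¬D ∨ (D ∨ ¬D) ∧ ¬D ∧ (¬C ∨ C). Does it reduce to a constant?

True

¬¬D ∨ ¬¬D ∨ (D ∨ ¬D) ∧ ¬D ∧ (¬C ∨ C)
= ¬¬D ∨ ¬¬D ∨ ¬D ∧ (¬C ∨ C)   (complement / identity)
= ¬¬D ∨ ¬¬D ∨ ¬D   (complement / identity)
= ¬¬D ∨ ¬D   (idempotence)
= D ∨ ¬D   (double negation)
= True   (complement)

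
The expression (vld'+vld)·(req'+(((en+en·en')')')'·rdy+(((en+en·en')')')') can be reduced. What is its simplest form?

(vld'+vld)·(req'+(((en+en·en')')')'·rdy+(((en+en·en')')')')
= (vld'+vld)·(req'+(((en+en·en')')')')   (absorption)
= (vld'+vld)·(req'+((en')')')   (complement / identity)
= req'+((en')')'   (complement / identity)
= req'+en'   (double negation)

req'+en'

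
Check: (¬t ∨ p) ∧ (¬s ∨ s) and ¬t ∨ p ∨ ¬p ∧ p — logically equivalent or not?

E1: (¬t ∨ p) ∧ (¬s ∨ s)
    = ¬t ∨ p   — complement / identity
E2: ¬t ∨ p ∨ ¬p ∧ p
    = ¬t ∨ p   — complement / identity
Both reduce to ¬t ∨ p, so they are equivalent.

Yes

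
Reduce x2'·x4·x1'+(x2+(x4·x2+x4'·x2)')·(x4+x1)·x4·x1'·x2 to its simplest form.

x2'·x4·x1'+(x2+(x4·x2+x4'·x2)')·(x4+x1)·x4·x1'·x2
= x2'·x4·x1'+(x2+x2')·(x4+x1)·x4·x1'·x2   [distribution]
= x2'·x4·x1'+(x4+x1)·x4·x1'·x2   [complement / identity]
= x2'·x4·x1'+x4·x1'·x2   [absorption]
= x4·x1'   [distribution]

x4·x1'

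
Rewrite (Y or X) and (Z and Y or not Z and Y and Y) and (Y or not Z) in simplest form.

Y

(Y or X) and (Z and Y or not Z and Y and Y) and (Y or not Z)
= (Y or X) and (Z and Y or not Z and Y) and (Y or not Z)
= (Y or X) and Y and (Y or not Z)
= Y and (Y or not Z)
= Y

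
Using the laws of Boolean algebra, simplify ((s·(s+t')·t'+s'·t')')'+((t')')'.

t'

((s·(s+t')·t'+s'·t')')'+((t')')'
= ((s·t'+s'·t')')'+((t')')'   (absorption)
= ((t')')'+((t')')'   (distribution)
= ((t')')'   (idempotence)
= t'   (double negation)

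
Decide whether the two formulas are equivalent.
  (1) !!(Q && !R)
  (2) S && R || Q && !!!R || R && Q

E1: !!(Q && !R)
    = Q && !R   (double negation)
E2: S && R || Q && !!!R || R && Q
    = S && R || Q && !R || R && Q   (double negation)
    = S && R || Q   (distribution)
These differ: at Q=1, R=1, S=1, E1 = 0 but E2 = 1.

No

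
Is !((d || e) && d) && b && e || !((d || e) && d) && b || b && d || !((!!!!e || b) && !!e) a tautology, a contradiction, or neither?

neither

!((d || e) && d) && b && e || !((d || e) && d) && b || b && d || !((!!!!e || b) && !!e)
= !((d || e) && d) && b || b && d || !((!!!!e || b) && !!e)   [absorption]
= !((d || e) && d) && b || b && d || !((!!e || b) && !!e)   [double negation]
= !((d || e) && d) && b || b && d || !!!e   [absorption]
= !d && b || b && d || !!!e   [absorption]
= b || !!!e   [distribution]
= b || !e   [double negation]
This depends on b, e, so it is not a constant.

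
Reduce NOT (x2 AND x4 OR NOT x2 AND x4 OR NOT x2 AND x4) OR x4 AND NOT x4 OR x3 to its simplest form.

NOT x4 OR x3

NOT (x2 AND x4 OR NOT x2 AND x4 OR NOT x2 AND x4) OR x4 AND NOT x4 OR x3
= NOT (x2 AND x4 OR NOT x2 AND x4) OR x4 AND NOT x4 OR x3   (idempotence)
= NOT (x2 AND x4 OR NOT x2 AND x4) OR x3   (complement / identity)
= NOT x4 OR x3   (distribution)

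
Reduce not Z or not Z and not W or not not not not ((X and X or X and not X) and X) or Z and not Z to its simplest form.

not Z or X

not Z or not Z and not W or not not not not ((X and X or X and not X) and X) or Z and not Z
= not Z or not Z and not W or not not ((X and X or X and not X) and X) or Z and not Z   [double negation]
= not Z or not Z and not W or not not (X and X) or Z and not Z   [distribution]
= not Z or not Z and not W or not not X or Z and not Z   [idempotence]
= not Z or not Z and not W or not not X   [complement / identity]
= not Z or not Z and not W or X   [double negation]
= not Z or X   [absorption]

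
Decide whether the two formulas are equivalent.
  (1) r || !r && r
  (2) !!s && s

No

E1: r || !r && r
    = r   [complement / identity]
E2: !!s && s
    = s && s   [double negation]
    = s   [idempotence]
These differ: at r=0, s=1, E1 = 0 but E2 = 1.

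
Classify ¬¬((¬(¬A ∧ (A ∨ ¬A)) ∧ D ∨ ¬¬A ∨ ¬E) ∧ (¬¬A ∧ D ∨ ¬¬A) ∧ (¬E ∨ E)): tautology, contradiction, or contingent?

¬¬((¬(¬A ∧ (A ∨ ¬A)) ∧ D ∨ ¬¬A ∨ ¬E) ∧ (¬¬A ∧ D ∨ ¬¬A) ∧ (¬E ∨ E))
= ¬¬((¬¬A ∧ D ∨ ¬¬A ∨ ¬E) ∧ (¬¬A ∧ D ∨ ¬¬A) ∧ (¬E ∨ E))   [complement / identity]
= ¬¬((¬¬A ∧ D ∨ ¬¬A) ∧ (¬E ∨ E))   [absorption]
= ¬¬(¬¬A ∧ (¬E ∨ E))   [absorption]
= ¬¬A ∧ (¬E ∨ E)   [double negation]
= A ∧ (¬E ∨ E)   [double negation]
= A   [complement / identity]
This depends on A, so it is not a constant.

contingent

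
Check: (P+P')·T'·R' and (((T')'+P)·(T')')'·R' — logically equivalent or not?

Yes

E1: (P+P')·T'·R'
    = T'·R'
E2: (((T')'+P)·(T')')'·R'
    = ((T')')'·R'
    = T'·R'
Both reduce to T'·R', so they are equivalent.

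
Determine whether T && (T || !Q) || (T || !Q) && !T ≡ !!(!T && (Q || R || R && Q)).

E1: T && (T || !Q) || (T || !Q) && !T
    = T || !Q   [distribution]
E2: !!(!T && (Q || R || R && Q))
    = !!(!T && (Q || R))   [absorption]
    = !T && (Q || R)   [double negation]
These differ: at Q=1, R=0, T=1, E1 = 1 but E2 = 0.

No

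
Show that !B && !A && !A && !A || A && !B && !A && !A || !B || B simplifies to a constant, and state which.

!B && !A && !A && !A || A && !B && !A && !A || !B || B
= !B && !A && !A || !B || B   [distribution]
= !B && !A || !B || B   [idempotence]
= !B || B   [absorption]
= true   [complement]

true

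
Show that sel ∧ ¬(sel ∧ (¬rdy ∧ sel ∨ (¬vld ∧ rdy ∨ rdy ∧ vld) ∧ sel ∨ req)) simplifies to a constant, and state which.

False

sel ∧ ¬(sel ∧ (¬rdy ∧ sel ∨ (¬vld ∧ rdy ∨ rdy ∧ vld) ∧ sel ∨ req))
= sel ∧ ¬(sel ∧ (¬rdy ∧ sel ∨ rdy ∧ sel ∨ req))
= sel ∧ ¬(sel ∧ (sel ∨ req))
= sel ∧ ¬sel
= False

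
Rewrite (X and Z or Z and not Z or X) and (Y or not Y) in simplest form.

X

(X and Z or Z and not Z or X) and (Y or not Y)
= (X and Z or X) and (Y or not Y)   [complement / identity]
= X and Z or X   [complement / identity]
= X   [absorption]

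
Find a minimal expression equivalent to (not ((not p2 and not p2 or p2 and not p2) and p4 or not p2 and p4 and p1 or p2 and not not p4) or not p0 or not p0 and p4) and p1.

(not p4 or not p0) and p1

(not ((not p2 and not p2 or p2 and not p2) and p4 or not p2 and p4 and p1 or p2 and not not p4) or not p0 or not p0 and p4) and p1
= (not ((not p2 and not p2 or p2 and not p2) and p4 or not p2 and p4 and p1 or p2 and p4) or not p0 or not p0 and p4) and p1   — double negation
= (not (not p2 and p4 or not p2 and p4 and p1 or p2 and p4) or not p0 or not p0 and p4) and p1   — distribution
= (not (not p2 and p4 or p2 and p4) or not p0 or not p0 and p4) and p1   — absorption
= (not (not p2 and p4 or p2 and p4) or not p0) and p1   — absorption
= (not p4 or not p0) and p1   — distribution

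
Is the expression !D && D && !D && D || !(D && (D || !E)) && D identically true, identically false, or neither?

identically false

!D && D && !D && D || !(D && (D || !E)) && D
= !D && D || !(D && (D || !E)) && D
= !D && D || !D && D
= !D && D
= false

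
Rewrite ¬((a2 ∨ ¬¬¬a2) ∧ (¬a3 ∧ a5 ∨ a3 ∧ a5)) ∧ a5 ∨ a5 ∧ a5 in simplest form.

¬((a2 ∨ ¬¬¬a2) ∧ (¬a3 ∧ a5 ∨ a3 ∧ a5)) ∧ a5 ∨ a5 ∧ a5
= ¬((a2 ∨ ¬a2) ∧ (¬a3 ∧ a5 ∨ a3 ∧ a5)) ∧ a5 ∨ a5 ∧ a5
= ¬(¬a3 ∧ a5 ∨ a3 ∧ a5) ∧ a5 ∨ a5 ∧ a5
= ¬a5 ∧ a5 ∨ a5 ∧ a5
= a5

a5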